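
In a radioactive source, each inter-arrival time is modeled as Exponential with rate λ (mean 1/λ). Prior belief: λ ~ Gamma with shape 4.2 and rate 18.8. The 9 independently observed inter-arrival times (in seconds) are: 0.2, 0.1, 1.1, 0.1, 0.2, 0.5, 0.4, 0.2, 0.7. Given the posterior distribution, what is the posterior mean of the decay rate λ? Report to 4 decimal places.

With a Gamma(shape α, rate β) prior on the exponential rate λ, the posterior after n observations with total T = Σxᵢ is Gamma(α+n, β+T).
Sum of observations T = 3.5 seconds; n = 9.
Posterior: Gamma(4.2+9, 18.8+3.5) = Gamma(13.2, 22.3).
Posterior mean of λ = α/β = 13.2/22.3 = 0.5919.

0.5919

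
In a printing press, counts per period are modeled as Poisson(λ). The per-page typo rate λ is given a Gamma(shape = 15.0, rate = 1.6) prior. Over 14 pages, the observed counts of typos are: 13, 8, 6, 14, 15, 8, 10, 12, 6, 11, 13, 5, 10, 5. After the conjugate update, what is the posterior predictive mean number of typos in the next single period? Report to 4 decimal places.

9.6795

With a Gamma(shape α, rate β) prior, the Poisson likelihood is conjugate: the posterior is Gamma(α + ΣXᵢ, β + n).
Sum of counts S = 136 over n = 14 pages.
Posterior: Gamma(α+S, β+n) = Gamma(15.0+136, 1.6+14) = Gamma(151.0, 15.6).
The predictive distribution for one future period is NegBinom with mean α/β = 9.6795.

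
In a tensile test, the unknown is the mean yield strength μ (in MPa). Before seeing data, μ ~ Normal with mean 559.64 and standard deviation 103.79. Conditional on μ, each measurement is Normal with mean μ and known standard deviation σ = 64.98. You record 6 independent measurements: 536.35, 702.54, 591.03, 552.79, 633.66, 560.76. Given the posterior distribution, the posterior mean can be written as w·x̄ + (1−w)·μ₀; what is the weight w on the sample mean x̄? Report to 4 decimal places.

0.9387

For Normal data with known variance σ², a Normal(μ₀, σ₀²) prior on μ is conjugate. Posterior precision = 1/σ₀² + n/σ²; posterior mean is the precision-weighted average of μ₀ and x̄.
σ₀² = 103.79² = 10772.3641, σ² = 64.98² = 4222.4004. Prior precision 1/σ₀² = 1/10772.3641; data precision n/σ² = 6/4222.4004.
w = (n/σ²)/(1/σ₀² + n/σ²) = n·σ₀²/(σ² + n·σ₀²) = 6·10772.3641/(4222.4004 + 6·10772.3641) = 64634.1846/68856.585 = 0.9387.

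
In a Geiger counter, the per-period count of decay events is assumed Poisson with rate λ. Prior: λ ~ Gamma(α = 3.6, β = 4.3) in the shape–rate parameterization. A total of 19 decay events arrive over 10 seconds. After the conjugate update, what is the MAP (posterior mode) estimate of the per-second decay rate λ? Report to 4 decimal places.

1.5105

With a Gamma(shape α, rate β) prior, the Poisson likelihood is conjugate: the posterior is Gamma(α + ΣXᵢ, β + n).
Posterior: Gamma(α+S, β+n) = Gamma(3.6+19, 4.3+10) = Gamma(22.6, 14.3).
Mode of Gamma(α,β) for α≥1 is (α−1)/β = 21.6/14.3 = 1.5105.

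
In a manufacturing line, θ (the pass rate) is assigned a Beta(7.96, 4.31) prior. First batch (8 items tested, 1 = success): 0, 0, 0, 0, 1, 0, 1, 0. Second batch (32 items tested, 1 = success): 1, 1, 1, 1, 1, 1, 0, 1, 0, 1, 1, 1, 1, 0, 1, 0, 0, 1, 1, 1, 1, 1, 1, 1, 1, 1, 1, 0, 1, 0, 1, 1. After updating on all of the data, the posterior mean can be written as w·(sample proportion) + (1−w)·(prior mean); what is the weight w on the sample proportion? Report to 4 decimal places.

The Beta prior is conjugate to a Binomial/Bernoulli likelihood; the update adds successes to α and failures to β.
Total number of items tested: n = 8 + 32 = 40.
Posterior mean = (α₀+k)/(α₀+β₀+n) = [n/(α₀+β₀+n)]·(k/n) + [(α₀+β₀)/(α₀+β₀+n)]·α₀/(α₀+β₀), so only n and the prior enter the weight.
The weight on the data is w = n/(α₀+β₀+n) = 40/(7.96+4.31+40) = 40/52.27 = 0.7653.

0.7653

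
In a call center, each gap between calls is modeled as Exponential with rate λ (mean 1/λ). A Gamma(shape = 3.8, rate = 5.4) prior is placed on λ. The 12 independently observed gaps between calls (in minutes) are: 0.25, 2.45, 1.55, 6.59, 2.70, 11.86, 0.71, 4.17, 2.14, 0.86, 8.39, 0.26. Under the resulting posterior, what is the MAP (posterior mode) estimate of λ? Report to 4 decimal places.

With a Gamma(shape α, rate β) prior on the exponential rate λ, the posterior after n observations with total T = Σxᵢ is Gamma(α+n, β+T).
Sum of observations T = 41.93 minutes; n = 12.
Posterior: Gamma(3.8+12, 5.4+41.93) = Gamma(15.8, 47.33).
Mode = (α−1)/β = 0.3127.

0.3127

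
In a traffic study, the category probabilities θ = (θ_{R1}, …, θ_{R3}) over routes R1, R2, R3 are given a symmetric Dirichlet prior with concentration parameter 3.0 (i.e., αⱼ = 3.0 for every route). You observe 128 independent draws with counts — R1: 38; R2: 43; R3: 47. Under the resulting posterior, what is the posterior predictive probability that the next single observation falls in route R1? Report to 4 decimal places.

0.2993

The Dirichlet prior is conjugate to the Multinomial likelihood: each posterior αⱼ = prior αⱼ + observed count nⱼ.
Posterior concentration: (41.0, 46.0, 50.0), total = 137.0.
P(next = R1 | data) = α_{R1}/Σα = 0.2993.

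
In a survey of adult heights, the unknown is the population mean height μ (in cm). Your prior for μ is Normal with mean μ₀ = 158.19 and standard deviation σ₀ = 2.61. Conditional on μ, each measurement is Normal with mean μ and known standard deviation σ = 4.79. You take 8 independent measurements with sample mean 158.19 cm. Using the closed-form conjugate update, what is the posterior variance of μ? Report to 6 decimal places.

For Normal data with known variance σ², a Normal(μ₀, σ₀²) prior on μ is conjugate. Posterior precision = 1/σ₀² + n/σ²; posterior mean is the precision-weighted average of μ₀ and x̄.
σ₀² = 2.61² = 6.8121, σ² = 4.79² = 22.9441; σ² + n·σ₀² = 22.9441 + 8·6.8121 = 77.4409.
Posterior precision = 1/σ₀² + n/σ² = 1/6.8121 + 8/22.9441 = (σ² + n·σ₀²)/(σ₀²σ²) = 77.4409/(6.8121·22.9441); posterior variance σₙ² = σ₀²σ²/(σ² + n·σ₀²) = 6.8121·22.9441/77.4409 = 2.018281.

2.018281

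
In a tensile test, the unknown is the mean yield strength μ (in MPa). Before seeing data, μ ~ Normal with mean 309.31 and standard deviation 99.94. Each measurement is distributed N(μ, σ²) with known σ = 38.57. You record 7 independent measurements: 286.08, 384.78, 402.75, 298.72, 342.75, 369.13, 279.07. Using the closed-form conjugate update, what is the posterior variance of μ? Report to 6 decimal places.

For Normal data with known variance σ², a Normal(μ₀, σ₀²) prior on μ is conjugate. Posterior precision = 1/σ₀² + n/σ²; posterior mean is the precision-weighted average of μ₀ and x̄.
σ₀² = 99.94² = 9988.0036, σ² = 38.57² = 1487.6449; σ² + n·σ₀² = 1487.6449 + 7·9988.0036 = 71403.6701.
Posterior precision = 1/σ₀² + n/σ² = 1/9988.0036 + 7/1487.6449 = (σ² + n·σ₀²)/(σ₀²σ²) = 71403.6701/(9988.0036·1487.6449); posterior variance σₙ² = σ₀²σ²/(σ² + n·σ₀²) = 9988.0036·1487.6449/71403.6701 = 208.092982.

208.092982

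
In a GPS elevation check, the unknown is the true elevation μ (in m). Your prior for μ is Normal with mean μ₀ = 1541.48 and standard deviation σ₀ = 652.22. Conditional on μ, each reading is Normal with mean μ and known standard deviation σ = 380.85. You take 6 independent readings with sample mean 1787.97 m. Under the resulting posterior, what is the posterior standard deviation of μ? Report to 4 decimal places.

For Normal data with known variance σ², a Normal(μ₀, σ₀²) prior on μ is conjugate. Posterior precision = 1/σ₀² + n/σ²; posterior mean is the precision-weighted average of μ₀ and x̄.
σ₀² = 652.22² = 425390.9284, σ² = 380.85² = 145046.7225; σ² + n·σ₀² = 145046.7225 + 6·425390.9284 = 2697392.2929.
Posterior precision = 1/σ₀² + n/σ² = 1/425390.9284 + 6/145046.7225 = (σ² + n·σ₀²)/(σ₀²σ²) = 2697392.2929/(425390.9284·145046.7225); posterior variance σₙ² = σ₀²σ²/(σ² + n·σ₀²) = 425390.9284·145046.7225/2697392.2929 = 22874.522222.
Posterior SD = √σₙ² = √(425390.9284·145046.7225/2697392.2929) = 151.2433.

151.2433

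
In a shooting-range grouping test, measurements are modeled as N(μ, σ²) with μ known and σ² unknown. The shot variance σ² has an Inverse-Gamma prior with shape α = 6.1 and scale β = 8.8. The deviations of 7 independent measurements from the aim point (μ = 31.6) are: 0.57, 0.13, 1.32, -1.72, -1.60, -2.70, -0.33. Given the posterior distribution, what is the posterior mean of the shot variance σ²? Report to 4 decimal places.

With known mean μ and an Inverse-Gamma(α, β) prior on σ², the Normal likelihood is conjugate: posterior is Inv-Gamma(α + n/2, β + Σ(xᵢ−μ)²/2).
Σ(xᵢ−μ)² = (0.57)² + (0.13)² + (1.32)² + (-1.72)² + (-1.60)² + (-2.70)² + (-0.33)² = 15.0015.
Posterior: Inv-Gamma(6.1 + 7/2, 8.8 + 15.0015/2) = Inv-Gamma(9.60, 16.30075).
E[σ²|data] = β/(α−1) = 16.30075/8.60 = 1.8954.

1.8954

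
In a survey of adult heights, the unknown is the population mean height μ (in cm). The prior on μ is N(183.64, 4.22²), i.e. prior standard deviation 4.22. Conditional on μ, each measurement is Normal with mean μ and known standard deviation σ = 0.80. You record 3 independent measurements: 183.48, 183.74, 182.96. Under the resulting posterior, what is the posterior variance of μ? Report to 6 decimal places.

0.210808

For Normal data with known variance σ², a Normal(μ₀, σ₀²) prior on μ is conjugate. Posterior precision = 1/σ₀² + n/σ²; posterior mean is the precision-weighted average of μ₀ and x̄.
σ₀² = 4.22² = 17.8084, σ² = 0.80² = 0.64; σ² + n·σ₀² = 0.64 + 3·17.8084 = 54.0652.
Posterior precision = 1/σ₀² + n/σ² = 1/17.8084 + 3/0.64 = (σ² + n·σ₀²)/(σ₀²σ²) = 54.0652/(17.8084·0.64); posterior variance σₙ² = σ₀²σ²/(σ² + n·σ₀²) = 17.8084·0.64/54.0652 = 0.210808.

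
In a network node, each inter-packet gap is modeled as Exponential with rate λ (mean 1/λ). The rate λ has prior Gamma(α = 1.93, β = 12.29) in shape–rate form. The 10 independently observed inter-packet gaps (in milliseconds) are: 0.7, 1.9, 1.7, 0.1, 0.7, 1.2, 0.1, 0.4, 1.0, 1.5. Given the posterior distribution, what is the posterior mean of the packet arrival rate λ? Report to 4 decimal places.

0.5526

With a Gamma(shape α, rate β) prior on the exponential rate λ, the posterior after n observations with total T = Σxᵢ is Gamma(α+n, β+T).
Sum of observations T = 9.3 milliseconds; n = 10.
Posterior: Gamma(1.93+10, 12.29+9.3) = Gamma(11.93, 21.59).
Posterior mean of λ = α/β = 11.93/21.59 = 0.5526.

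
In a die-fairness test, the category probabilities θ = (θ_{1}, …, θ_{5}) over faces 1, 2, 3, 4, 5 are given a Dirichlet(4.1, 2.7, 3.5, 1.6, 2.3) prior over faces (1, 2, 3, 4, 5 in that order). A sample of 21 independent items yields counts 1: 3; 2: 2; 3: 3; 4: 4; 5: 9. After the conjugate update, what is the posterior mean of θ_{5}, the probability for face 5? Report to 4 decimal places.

The Dirichlet prior is conjugate to the Multinomial likelihood: each posterior αⱼ = prior αⱼ + observed count nⱼ.
Posterior concentration: (7.1, 4.7, 6.5, 5.6, 11.3), total = 35.2.
E[θ_{5}|data] = α_{5}/Σα = 11.3/35.2 = 0.3210.

0.3210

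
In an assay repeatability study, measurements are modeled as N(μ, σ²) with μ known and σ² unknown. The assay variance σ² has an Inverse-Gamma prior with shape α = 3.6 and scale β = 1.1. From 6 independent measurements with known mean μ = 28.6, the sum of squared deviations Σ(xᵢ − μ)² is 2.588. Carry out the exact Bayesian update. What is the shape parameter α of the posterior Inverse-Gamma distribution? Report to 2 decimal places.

6.60

With known mean μ and an Inverse-Gamma(α, β) prior on σ², the Normal likelihood is conjugate: posterior is Inv-Gamma(α + n/2, β + Σ(xᵢ−μ)²/2).
Posterior: Inv-Gamma(3.6 + 6/2, 1.1 + 2.588/2) = Inv-Gamma(6.60, 2.3940).
Posterior α = 6.60.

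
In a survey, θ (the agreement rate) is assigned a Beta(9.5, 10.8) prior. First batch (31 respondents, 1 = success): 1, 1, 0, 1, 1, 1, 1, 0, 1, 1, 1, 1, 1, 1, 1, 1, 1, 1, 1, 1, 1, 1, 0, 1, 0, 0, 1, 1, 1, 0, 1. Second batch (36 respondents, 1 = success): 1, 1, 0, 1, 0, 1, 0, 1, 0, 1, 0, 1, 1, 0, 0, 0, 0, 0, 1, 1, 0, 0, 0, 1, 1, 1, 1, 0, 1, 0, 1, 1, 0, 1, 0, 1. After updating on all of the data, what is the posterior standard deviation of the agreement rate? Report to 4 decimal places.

The Beta prior is conjugate to a Binomial/Bernoulli likelihood; the update adds successes to α and failures to β.
After batch 1: Beta(9.5+25, 10.8+6) = Beta(34.5, 16.8).
After batch 2: Beta(34.5+19, 16.8+17) = Beta(53.5, 33.8).
Var = αβ/((α+β)²(α+β+1)) = 53.5·33.8/(87.3²·88.3) = 0.00268708; SD = √0.00268708 = 0.0518.

0.0518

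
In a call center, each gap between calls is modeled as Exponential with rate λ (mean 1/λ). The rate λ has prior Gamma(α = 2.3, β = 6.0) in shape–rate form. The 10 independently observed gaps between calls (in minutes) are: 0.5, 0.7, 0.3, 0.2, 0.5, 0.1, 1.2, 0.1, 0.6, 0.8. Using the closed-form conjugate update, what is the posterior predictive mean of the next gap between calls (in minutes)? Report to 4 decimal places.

0.9735

With a Gamma(shape α, rate β) prior on the exponential rate λ, the posterior after n observations with total T = Σxᵢ is Gamma(α+n, β+T).
Sum of observations T = 5.0 minutes; n = 10.
Posterior: Gamma(2.3+10, 6.0+5.0) = Gamma(12.3, 11.0).
The predictive distribution for the next observation is Lomax; its mean is β/(α−1) = 11.0/11.3 = 0.9735.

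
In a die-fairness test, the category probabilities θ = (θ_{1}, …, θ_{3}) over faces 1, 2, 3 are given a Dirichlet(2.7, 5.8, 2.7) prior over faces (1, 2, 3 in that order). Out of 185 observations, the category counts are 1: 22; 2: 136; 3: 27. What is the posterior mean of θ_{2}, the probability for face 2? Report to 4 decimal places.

0.7227

The Dirichlet prior is conjugate to the Multinomial likelihood: each posterior αⱼ = prior αⱼ + observed count nⱼ.
Posterior concentration: (24.7, 141.8, 29.7), total = 196.2.
E[θ_{2}|data] = α_{2}/Σα = 141.8/196.2 = 0.7227.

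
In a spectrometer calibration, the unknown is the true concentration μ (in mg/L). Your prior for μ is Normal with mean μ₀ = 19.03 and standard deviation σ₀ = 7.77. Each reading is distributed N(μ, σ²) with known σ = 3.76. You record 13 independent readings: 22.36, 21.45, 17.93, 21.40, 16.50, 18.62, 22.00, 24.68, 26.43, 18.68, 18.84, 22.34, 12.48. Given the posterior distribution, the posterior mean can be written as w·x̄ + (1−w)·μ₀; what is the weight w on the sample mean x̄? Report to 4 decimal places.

0.9823

For Normal data with known variance σ², a Normal(μ₀, σ₀²) prior on μ is conjugate. Posterior precision = 1/σ₀² + n/σ²; posterior mean is the precision-weighted average of μ₀ and x̄.
σ₀² = 7.77² = 60.3729, σ² = 3.76² = 14.1376. Prior precision 1/σ₀² = 1/60.3729; data precision n/σ² = 13/14.1376.
w = (n/σ²)/(1/σ₀² + n/σ²) = n·σ₀²/(σ² + n·σ₀²) = 13·60.3729/(14.1376 + 13·60.3729) = 784.8477/798.9853 = 0.9823.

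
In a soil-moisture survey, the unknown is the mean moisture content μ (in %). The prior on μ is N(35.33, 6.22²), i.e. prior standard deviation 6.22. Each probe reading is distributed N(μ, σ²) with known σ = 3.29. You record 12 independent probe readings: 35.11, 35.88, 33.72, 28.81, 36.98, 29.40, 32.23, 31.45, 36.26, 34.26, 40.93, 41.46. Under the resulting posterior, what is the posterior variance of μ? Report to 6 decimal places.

0.881457

For Normal data with known variance σ², a Normal(μ₀, σ₀²) prior on μ is conjugate. Posterior precision = 1/σ₀² + n/σ²; posterior mean is the precision-weighted average of μ₀ and x̄.
σ₀² = 6.22² = 38.6884, σ² = 3.29² = 10.8241; σ² + n·σ₀² = 10.8241 + 12·38.6884 = 475.0849.
Posterior precision = 1/σ₀² + n/σ² = 1/38.6884 + 12/10.8241 = (σ² + n·σ₀²)/(σ₀²σ²) = 475.0849/(38.6884·10.8241); posterior variance σₙ² = σ₀²σ²/(σ² + n·σ₀²) = 38.6884·10.8241/475.0849 = 0.881457.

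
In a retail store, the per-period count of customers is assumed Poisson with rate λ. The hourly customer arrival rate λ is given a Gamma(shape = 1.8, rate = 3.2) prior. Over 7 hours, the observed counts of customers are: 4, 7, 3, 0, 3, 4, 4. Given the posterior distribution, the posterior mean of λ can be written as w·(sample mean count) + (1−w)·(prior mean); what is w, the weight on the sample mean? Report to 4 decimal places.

With a Gamma(shape α, rate β) prior, the Poisson likelihood is conjugate: the posterior is Gamma(α + ΣXᵢ, β + n).
Posterior mean = (α₀+S)/(β₀+n) = [n/(β₀+n)]·(S/n) + [β₀/(β₀+n)]·(α₀/β₀), so only n and β₀ enter the weight.
Weight on data w = n/(β₀+n) = 7/(3.2+7) = 7/10.2 = 0.6863.

0.6863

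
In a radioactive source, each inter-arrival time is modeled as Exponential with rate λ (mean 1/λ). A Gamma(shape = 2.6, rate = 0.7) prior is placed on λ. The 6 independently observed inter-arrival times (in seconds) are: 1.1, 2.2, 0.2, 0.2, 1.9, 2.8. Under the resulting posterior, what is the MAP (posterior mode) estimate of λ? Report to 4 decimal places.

With a Gamma(shape α, rate β) prior on the exponential rate λ, the posterior after n observations with total T = Σxᵢ is Gamma(α+n, β+T).
Sum of observations T = 8.4 seconds; n = 6.
Posterior: Gamma(2.6+6, 0.7+8.4) = Gamma(8.6, 9.1).
Mode = (α−1)/β = 0.8352.

0.8352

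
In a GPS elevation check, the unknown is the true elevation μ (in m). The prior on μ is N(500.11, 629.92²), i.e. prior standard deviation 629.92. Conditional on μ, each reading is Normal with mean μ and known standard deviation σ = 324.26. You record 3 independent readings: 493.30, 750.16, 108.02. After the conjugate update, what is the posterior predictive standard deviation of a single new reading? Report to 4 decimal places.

For Normal data with known variance σ², a Normal(μ₀, σ₀²) prior on μ is conjugate. Posterior precision = 1/σ₀² + n/σ²; posterior mean is the precision-weighted average of μ₀ and x̄.
σ₀² = 629.92² = 396799.2064, σ² = 324.26² = 105144.5476; σ² + n·σ₀² = 105144.5476 + 3·396799.2064 = 1295542.1668.
Posterior precision = 1/σ₀² + n/σ² = 1/396799.2064 + 3/105144.5476 = (σ² + n·σ₀²)/(σ₀²σ²) = 1295542.1668/(396799.2064·105144.5476); posterior variance σₙ² = σ₀²σ²/(σ² + n·σ₀²) = 396799.2064·105144.5476/1295542.1668 = 32203.716802.
Predictive variance for one new observation = σₙ² + σ² = 396799.2064·105144.5476/1295542.1668 + 105144.5476 = σ²·(σ₀² + 1295542.1668)/1295542.1668 = 105144.5476·1692341.3732/1295542.1668 = 137348.264402; SD = √(105144.5476·1692341.3732/1295542.1668) = 370.6053.

370.6053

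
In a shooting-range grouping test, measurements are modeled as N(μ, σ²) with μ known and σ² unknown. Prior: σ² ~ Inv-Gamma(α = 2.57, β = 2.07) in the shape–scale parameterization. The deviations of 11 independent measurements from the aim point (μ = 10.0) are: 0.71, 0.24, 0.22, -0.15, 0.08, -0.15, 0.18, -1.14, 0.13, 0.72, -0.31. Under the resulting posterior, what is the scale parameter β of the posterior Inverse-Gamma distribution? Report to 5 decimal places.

3.38245

With known mean μ and an Inverse-Gamma(α, β) prior on σ², the Normal likelihood is conjugate: posterior is Inv-Gamma(α + n/2, β + Σ(xᵢ−μ)²/2).
Σ(xᵢ−μ)² = (0.71)² + (0.24)² + (0.22)² + (-0.15)² + (0.08)² + (-0.15)² + (0.18)² + (-1.14)² + (0.13)² + (0.72)² + (-0.31)² = 2.6249.
Posterior: Inv-Gamma(2.57 + 11/2, 2.07 + 2.6249/2) = Inv-Gamma(8.07, 3.38245).
Posterior β = 3.38245.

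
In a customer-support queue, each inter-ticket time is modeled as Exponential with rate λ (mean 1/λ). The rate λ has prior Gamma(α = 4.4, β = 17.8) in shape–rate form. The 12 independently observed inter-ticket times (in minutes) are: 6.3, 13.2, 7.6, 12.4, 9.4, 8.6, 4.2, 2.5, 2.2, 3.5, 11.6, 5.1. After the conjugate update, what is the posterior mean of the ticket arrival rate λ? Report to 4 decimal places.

With a Gamma(shape α, rate β) prior on the exponential rate λ, the posterior after n observations with total T = Σxᵢ is Gamma(α+n, β+T).
Sum of observations T = 86.6 minutes; n = 12.
Posterior: Gamma(4.4+12, 17.8+86.6) = Gamma(16.4, 104.4).
Posterior mean of λ = α/β = 16.4/104.4 = 0.1571.

0.1571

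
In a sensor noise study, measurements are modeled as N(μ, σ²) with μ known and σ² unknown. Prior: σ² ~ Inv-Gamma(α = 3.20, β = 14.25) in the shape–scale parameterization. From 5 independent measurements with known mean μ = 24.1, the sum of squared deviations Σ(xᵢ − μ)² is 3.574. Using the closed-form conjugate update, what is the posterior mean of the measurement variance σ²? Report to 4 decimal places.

3.4121

With known mean μ and an Inverse-Gamma(α, β) prior on σ², the Normal likelihood is conjugate: posterior is Inv-Gamma(α + n/2, β + Σ(xᵢ−μ)²/2).
Posterior: Inv-Gamma(3.20 + 5/2, 14.25 + 3.574/2) = Inv-Gamma(5.70, 16.0370).
E[σ²|data] = β/(α−1) = 16.0370/4.70 = 3.4121.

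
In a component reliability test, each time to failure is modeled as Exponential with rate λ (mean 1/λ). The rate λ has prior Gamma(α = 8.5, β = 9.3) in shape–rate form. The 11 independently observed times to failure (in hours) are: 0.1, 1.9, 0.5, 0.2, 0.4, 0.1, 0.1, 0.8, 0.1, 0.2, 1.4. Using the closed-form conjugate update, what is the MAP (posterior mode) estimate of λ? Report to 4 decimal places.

1.2252

With a Gamma(shape α, rate β) prior on the exponential rate λ, the posterior after n observations with total T = Σxᵢ is Gamma(α+n, β+T).
Sum of observations T = 5.8 hours; n = 11.
Posterior: Gamma(8.5+11, 9.3+5.8) = Gamma(19.5, 15.1).
Mode = (α−1)/β = 1.2252.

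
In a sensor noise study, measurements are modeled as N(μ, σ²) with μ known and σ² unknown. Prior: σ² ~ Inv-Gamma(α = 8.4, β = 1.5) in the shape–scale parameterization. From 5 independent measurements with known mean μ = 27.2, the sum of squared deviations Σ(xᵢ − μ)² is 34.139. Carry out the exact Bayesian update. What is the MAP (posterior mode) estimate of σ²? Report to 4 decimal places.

1.5605

With known mean μ and an Inverse-Gamma(α, β) prior on σ², the Normal likelihood is conjugate: posterior is Inv-Gamma(α + n/2, β + Σ(xᵢ−μ)²/2).
Posterior: Inv-Gamma(8.4 + 5/2, 1.5 + 34.139/2) = Inv-Gamma(10.90, 18.5695).
Mode = β/(α+1) = 18.5695/11.90 = 1.5605.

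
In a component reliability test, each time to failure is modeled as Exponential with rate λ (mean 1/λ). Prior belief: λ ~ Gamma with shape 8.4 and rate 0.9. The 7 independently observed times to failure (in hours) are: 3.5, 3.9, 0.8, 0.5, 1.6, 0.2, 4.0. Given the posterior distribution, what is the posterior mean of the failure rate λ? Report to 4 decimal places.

1.0000

With a Gamma(shape α, rate β) prior on the exponential rate λ, the posterior after n observations with total T = Σxᵢ is Gamma(α+n, β+T).
Sum of observations T = 14.5 hours; n = 7.
Posterior: Gamma(8.4+7, 0.9+14.5) = Gamma(15.4, 15.4).
Posterior mean of λ = α/β = 15.4/15.4 = 1.0000.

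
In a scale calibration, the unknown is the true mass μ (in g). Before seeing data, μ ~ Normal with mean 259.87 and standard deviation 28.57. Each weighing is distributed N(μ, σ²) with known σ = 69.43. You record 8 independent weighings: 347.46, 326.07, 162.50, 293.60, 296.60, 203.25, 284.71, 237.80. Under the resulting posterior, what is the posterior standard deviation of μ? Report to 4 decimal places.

For Normal data with known variance σ², a Normal(μ₀, σ₀²) prior on μ is conjugate. Posterior precision = 1/σ₀² + n/σ²; posterior mean is the precision-weighted average of μ₀ and x̄.
σ₀² = 28.57² = 816.2449, σ² = 69.43² = 4820.5249; σ² + n·σ₀² = 4820.5249 + 8·816.2449 = 11350.4841.
Posterior precision = 1/σ₀² + n/σ² = 1/816.2449 + 8/4820.5249 = (σ² + n·σ₀²)/(σ₀²σ²) = 11350.4841/(816.2449·4820.5249); posterior variance σₙ² = σ₀²σ²/(σ² + n·σ₀²) = 816.2449·4820.5249/11350.4841 = 346.657361.
Posterior SD = √σₙ² = √(816.2449·4820.5249/11350.4841) = 18.6187.

18.6187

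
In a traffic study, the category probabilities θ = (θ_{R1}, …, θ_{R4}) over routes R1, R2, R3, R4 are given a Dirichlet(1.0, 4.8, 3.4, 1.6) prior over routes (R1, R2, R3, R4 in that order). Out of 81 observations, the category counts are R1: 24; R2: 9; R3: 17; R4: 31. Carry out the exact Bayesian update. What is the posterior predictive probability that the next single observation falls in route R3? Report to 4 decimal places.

0.2222

The Dirichlet prior is conjugate to the Multinomial likelihood: each posterior αⱼ = prior αⱼ + observed count nⱼ.
Posterior concentration: (25.0, 13.8, 20.4, 32.6), total = 91.8.
P(next = R3 | data) = α_{R3}/Σα = 0.2222.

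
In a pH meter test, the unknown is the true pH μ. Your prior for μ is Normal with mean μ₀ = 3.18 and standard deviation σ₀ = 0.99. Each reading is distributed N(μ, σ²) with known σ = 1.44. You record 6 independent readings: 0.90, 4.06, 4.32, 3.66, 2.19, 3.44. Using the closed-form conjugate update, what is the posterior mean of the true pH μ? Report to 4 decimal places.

For Normal data with known variance σ², a Normal(μ₀, σ₀²) prior on μ is conjugate. Posterior precision = 1/σ₀² + n/σ²; posterior mean is the precision-weighted average of μ₀ and x̄.
Σxᵢ = 0.90 + 4.06 + 4.32 + 3.66 + 2.19 + 3.44 = 18.57, so n·x̄ = 18.57.
σ₀² = 0.99² = 0.9801, σ² = 1.44² = 2.0736; σ² + n·σ₀² = 2.0736 + 6·0.9801 = 7.9542.
Posterior mean = (μ₀/σ₀² + n·x̄/σ²)/(1/σ₀² + n/σ²) = (σ²·μ₀ + σ₀²·n·x̄)/(σ² + n·σ₀²) = (2.0736·3.18 + 0.9801·18.57)/7.9542 = 24.794505/7.9542 = 3.1172.

3.1172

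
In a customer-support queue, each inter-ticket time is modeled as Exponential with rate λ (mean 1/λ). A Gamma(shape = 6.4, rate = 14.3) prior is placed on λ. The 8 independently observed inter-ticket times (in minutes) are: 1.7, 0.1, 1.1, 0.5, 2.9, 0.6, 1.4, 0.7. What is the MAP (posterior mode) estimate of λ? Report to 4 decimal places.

With a Gamma(shape α, rate β) prior on the exponential rate λ, the posterior after n observations with total T = Σxᵢ is Gamma(α+n, β+T).
Sum of observations T = 9.0 minutes; n = 8.
Posterior: Gamma(6.4+8, 14.3+9.0) = Gamma(14.4, 23.3).
Mode = (α−1)/β = 0.5751.

0.5751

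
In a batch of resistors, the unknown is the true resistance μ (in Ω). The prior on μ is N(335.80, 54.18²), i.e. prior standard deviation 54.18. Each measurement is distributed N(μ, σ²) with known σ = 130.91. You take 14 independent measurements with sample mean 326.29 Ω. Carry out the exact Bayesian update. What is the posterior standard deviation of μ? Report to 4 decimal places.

For Normal data with known variance σ², a Normal(μ₀, σ₀²) prior on μ is conjugate. Posterior precision = 1/σ₀² + n/σ²; posterior mean is the precision-weighted average of μ₀ and x̄.
σ₀² = 54.18² = 2935.4724, σ² = 130.91² = 17137.4281; σ² + n·σ₀² = 17137.4281 + 14·2935.4724 = 58234.0417.
Posterior precision = 1/σ₀² + n/σ² = 1/2935.4724 + 14/17137.4281 = (σ² + n·σ₀²)/(σ₀²σ²) = 58234.0417/(2935.4724·17137.4281); posterior variance σₙ² = σ₀²σ²/(σ² + n·σ₀²) = 2935.4724·17137.4281/58234.0417 = 863.866662.
Posterior SD = √σₙ² = √(2935.4724·17137.4281/58234.0417) = 29.3916.

29.3916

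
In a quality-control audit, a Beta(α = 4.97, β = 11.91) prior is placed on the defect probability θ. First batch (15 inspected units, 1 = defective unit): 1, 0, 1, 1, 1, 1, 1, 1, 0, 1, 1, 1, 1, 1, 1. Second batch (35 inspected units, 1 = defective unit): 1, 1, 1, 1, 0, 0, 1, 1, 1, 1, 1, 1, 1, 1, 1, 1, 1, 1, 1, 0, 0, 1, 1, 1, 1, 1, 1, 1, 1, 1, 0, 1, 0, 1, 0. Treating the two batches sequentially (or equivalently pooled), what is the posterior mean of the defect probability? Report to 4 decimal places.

0.6874

The Beta prior is conjugate to a Binomial/Bernoulli likelihood; the update adds successes to α and failures to β.
After batch 1: Beta(4.97+13, 11.91+2) = Beta(17.97, 13.91).
After batch 2: Beta(17.97+28, 13.91+7) = Beta(45.97, 20.91).
Posterior mean = α/(α+β) = 45.97/66.88 = 0.6874.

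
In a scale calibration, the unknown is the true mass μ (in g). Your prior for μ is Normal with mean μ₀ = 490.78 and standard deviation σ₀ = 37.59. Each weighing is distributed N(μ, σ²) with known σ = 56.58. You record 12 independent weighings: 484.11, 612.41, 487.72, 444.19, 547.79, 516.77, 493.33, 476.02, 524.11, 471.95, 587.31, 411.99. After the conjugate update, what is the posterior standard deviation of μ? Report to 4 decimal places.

14.9802

For Normal data with known variance σ², a Normal(μ₀, σ₀²) prior on μ is conjugate. Posterior precision = 1/σ₀² + n/σ²; posterior mean is the precision-weighted average of μ₀ and x̄.
σ₀² = 37.59² = 1413.0081, σ² = 56.58² = 3201.2964; σ² + n·σ₀² = 3201.2964 + 12·1413.0081 = 20157.3936.
Posterior precision = 1/σ₀² + n/σ² = 1/1413.0081 + 12/3201.2964 = (σ² + n·σ₀²)/(σ₀²σ²) = 20157.3936/(1413.0081·3201.2964); posterior variance σₙ² = σ₀²σ²/(σ² + n·σ₀²) = 1413.0081·3201.2964/20157.3936 = 224.406877.
Posterior SD = √σₙ² = √(1413.0081·3201.2964/20157.3936) = 14.9802.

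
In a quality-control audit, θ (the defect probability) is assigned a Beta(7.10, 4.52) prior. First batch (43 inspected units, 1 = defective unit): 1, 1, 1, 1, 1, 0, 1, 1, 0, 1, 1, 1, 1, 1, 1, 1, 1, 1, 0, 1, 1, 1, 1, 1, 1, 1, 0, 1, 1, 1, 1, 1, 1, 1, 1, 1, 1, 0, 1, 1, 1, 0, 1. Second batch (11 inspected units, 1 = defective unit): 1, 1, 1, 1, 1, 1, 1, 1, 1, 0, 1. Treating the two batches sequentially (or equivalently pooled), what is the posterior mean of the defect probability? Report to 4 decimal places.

0.8244

The Beta prior is conjugate to a Binomial/Bernoulli likelihood; the update adds successes to α and failures to β.
After batch 1: Beta(7.10+37, 4.52+6) = Beta(44.10, 10.52).
After batch 2: Beta(44.10+10, 10.52+1) = Beta(54.10, 11.52).
Posterior mean = α/(α+β) = 54.10/65.62 = 0.8244.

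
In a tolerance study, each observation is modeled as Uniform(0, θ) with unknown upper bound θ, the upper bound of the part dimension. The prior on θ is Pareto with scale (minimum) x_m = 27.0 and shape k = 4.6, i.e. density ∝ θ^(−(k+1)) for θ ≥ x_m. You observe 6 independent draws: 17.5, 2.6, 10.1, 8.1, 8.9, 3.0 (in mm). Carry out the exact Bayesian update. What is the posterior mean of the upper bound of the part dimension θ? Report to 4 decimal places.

A Pareto(scale x_m, shape k) prior on the upper bound θ of Uniform(0, θ) is conjugate: posterior is Pareto(max(x_m, max xᵢ), k + n).
Sample maximum = 17.5; prior scale x_m = 27.0 → posterior scale = max = 27.0.
Posterior shape = 4.6 + 6 = 10.6.
E[θ|data] = k·x_m/(k−1) = 10.6·27.0/9.6 = 29.8125.

29.8125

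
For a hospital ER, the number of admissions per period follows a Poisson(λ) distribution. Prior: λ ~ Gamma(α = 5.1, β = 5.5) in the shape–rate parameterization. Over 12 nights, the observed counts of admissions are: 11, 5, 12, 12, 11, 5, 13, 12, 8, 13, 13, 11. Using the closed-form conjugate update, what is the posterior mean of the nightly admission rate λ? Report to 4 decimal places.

7.4914

With a Gamma(shape α, rate β) prior, the Poisson likelihood is conjugate: the posterior is Gamma(α + ΣXᵢ, β + n).
Sum of counts S = 126 over n = 12 nights.
Posterior: Gamma(α+S, β+n) = Gamma(5.1+126, 5.5+12) = Gamma(131.1, 17.5).
Posterior mean = α/β = 131.1/17.5 = 7.4914.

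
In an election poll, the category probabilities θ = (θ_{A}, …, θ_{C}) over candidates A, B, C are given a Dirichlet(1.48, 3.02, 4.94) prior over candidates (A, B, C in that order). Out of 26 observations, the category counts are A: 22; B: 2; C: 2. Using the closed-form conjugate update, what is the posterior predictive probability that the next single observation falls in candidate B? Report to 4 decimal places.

The Dirichlet prior is conjugate to the Multinomial likelihood: each posterior αⱼ = prior αⱼ + observed count nⱼ.
Posterior concentration: (23.48, 5.02, 6.94), total = 35.44.
P(next = B | data) = α_{B}/Σα = 0.1416.

0.1416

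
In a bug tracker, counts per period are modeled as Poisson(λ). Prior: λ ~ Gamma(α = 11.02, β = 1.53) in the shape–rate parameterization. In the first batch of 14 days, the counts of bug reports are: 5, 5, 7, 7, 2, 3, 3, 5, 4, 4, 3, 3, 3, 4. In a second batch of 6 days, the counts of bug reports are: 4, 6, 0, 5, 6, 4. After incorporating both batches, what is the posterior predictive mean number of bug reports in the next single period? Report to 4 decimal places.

With a Gamma(shape α, rate β) prior, the Poisson likelihood is conjugate: the posterior is Gamma(α + ΣXᵢ, β + n).
Batch 1: sum of counts S = 58 over n = 14 days.
After batch 1: Gamma(α+S, β+n) = Gamma(11.02+58, 1.53+14) = Gamma(69.02, 15.53).
Batch 2: sum of counts S = 25 over n = 6 days.
After batch 2: Gamma(α+S, β+n) = Gamma(69.02+25, 15.53+6) = Gamma(94.02, 21.53).
The predictive distribution for one future period is NegBinom with mean α/β = 4.3669.

4.3669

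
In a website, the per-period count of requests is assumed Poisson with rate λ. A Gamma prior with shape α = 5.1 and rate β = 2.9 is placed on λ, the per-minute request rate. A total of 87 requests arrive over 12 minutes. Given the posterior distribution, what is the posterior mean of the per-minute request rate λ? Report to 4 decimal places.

With a Gamma(shape α, rate β) prior, the Poisson likelihood is conjugate: the posterior is Gamma(α + ΣXᵢ, β + n).
Posterior: Gamma(α+S, β+n) = Gamma(5.1+87, 2.9+12) = Gamma(92.1, 14.9).
Posterior mean = α/β = 92.1/14.9 = 6.1812.

6.1812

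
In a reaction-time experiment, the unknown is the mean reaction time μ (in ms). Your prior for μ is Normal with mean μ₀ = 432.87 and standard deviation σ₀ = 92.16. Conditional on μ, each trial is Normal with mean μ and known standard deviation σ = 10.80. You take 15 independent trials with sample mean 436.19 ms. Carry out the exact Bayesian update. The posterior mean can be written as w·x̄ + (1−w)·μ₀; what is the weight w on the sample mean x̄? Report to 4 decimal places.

0.9991

For Normal data with known variance σ², a Normal(μ₀, σ₀²) prior on μ is conjugate. Posterior precision = 1/σ₀² + n/σ²; posterior mean is the precision-weighted average of μ₀ and x̄.
σ₀² = 92.16² = 8493.4656, σ² = 10.80² = 116.64. Prior precision 1/σ₀² = 1/8493.4656; data precision n/σ² = 15/116.64.
w = (n/σ²)/(1/σ₀² + n/σ²) = n·σ₀²/(σ² + n·σ₀²) = 15·8493.4656/(116.64 + 15·8493.4656) = 127401.984/127518.624 = 0.9991.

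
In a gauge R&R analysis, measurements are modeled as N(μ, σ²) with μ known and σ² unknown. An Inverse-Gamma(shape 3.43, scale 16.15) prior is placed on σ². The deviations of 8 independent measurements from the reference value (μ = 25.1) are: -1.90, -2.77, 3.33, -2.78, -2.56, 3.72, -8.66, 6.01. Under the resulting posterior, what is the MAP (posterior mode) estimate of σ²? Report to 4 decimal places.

11.5011

With known mean μ and an Inverse-Gamma(α, β) prior on σ², the Normal likelihood is conjugate: posterior is Inv-Gamma(α + n/2, β + Σ(xᵢ−μ)²/2).
Σ(xᵢ−μ)² = (-1.90)² + (-2.77)² + (3.33)² + (-2.78)² + (-2.56)² + (3.72)² + (-8.66)² + (6.01)² = 161.6079.
Posterior: Inv-Gamma(3.43 + 8/2, 16.15 + 161.6079/2) = Inv-Gamma(7.43, 96.95395).
Mode = β/(α+1) = 96.95395/8.43 = 11.5011.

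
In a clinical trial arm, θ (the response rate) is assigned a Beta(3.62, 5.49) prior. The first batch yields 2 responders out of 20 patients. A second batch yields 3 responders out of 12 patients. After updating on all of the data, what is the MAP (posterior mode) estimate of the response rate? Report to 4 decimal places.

The Beta prior is conjugate to a Binomial/Bernoulli likelihood; the update adds successes to α and failures to β.
After batch 1: Beta(3.62+2, 5.49+18) = Beta(5.62, 23.49).
After batch 2: Beta(5.62+3, 23.49+9) = Beta(8.62, 32.49).
Mode of Beta(a,b) for a,b>1 is (a−1)/(a+b−2) = 7.62/39.11 = 0.1948.

0.1948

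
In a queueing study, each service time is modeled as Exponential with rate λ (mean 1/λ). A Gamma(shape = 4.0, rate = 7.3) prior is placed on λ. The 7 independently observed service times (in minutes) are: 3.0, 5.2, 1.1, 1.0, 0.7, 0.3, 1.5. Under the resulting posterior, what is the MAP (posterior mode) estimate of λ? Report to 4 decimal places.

With a Gamma(shape α, rate β) prior on the exponential rate λ, the posterior after n observations with total T = Σxᵢ is Gamma(α+n, β+T).
Sum of observations T = 12.8 minutes; n = 7.
Posterior: Gamma(4.0+7, 7.3+12.8) = Gamma(11.0, 20.1).
Mode = (α−1)/β = 0.4975.

0.4975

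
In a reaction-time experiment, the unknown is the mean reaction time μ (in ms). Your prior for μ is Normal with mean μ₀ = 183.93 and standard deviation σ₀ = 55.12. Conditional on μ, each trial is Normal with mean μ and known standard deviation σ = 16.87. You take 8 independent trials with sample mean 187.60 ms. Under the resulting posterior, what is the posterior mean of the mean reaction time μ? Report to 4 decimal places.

For Normal data with known variance σ², a Normal(μ₀, σ₀²) prior on μ is conjugate. Posterior precision = 1/σ₀² + n/σ²; posterior mean is the precision-weighted average of μ₀ and x̄.
n·x̄ = 8·187.60 = 1500.8.
σ₀² = 55.12² = 3038.2144, σ² = 16.87² = 284.5969; σ² + n·σ₀² = 284.5969 + 8·3038.2144 = 24590.3121.
Posterior mean = (μ₀/σ₀² + n·x̄/σ²)/(1/σ₀² + n/σ²) = (σ²·μ₀ + σ₀²·n·x̄)/(σ² + n·σ₀²) = (284.5969·183.93 + 3038.2144·1500.8)/24590.3121 = 4612098.079337/24590.3121 = 187.5575.

187.5575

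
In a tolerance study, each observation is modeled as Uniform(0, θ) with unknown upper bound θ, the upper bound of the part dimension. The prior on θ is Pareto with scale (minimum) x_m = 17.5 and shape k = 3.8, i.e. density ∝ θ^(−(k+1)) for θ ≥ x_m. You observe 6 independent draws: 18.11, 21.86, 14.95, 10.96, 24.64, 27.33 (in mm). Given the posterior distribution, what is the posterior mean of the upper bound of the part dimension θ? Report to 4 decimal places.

A Pareto(scale x_m, shape k) prior on the upper bound θ of Uniform(0, θ) is conjugate: posterior is Pareto(max(x_m, max xᵢ), k + n).
Sample maximum = 27.33; prior scale x_m = 17.5 → posterior scale = max = 27.33.
Posterior shape = 3.8 + 6 = 9.8.
E[θ|data] = k·x_m/(k−1) = 9.8·27.33/8.8 = 30.4357.

30.4357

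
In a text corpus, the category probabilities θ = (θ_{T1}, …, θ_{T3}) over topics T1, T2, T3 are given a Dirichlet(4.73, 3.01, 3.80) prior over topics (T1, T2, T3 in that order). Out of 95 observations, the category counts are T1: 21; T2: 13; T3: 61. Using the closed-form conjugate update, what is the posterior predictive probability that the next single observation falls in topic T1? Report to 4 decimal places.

The Dirichlet prior is conjugate to the Multinomial likelihood: each posterior αⱼ = prior αⱼ + observed count nⱼ.
Posterior concentration: (25.73, 16.01, 64.80), total = 106.54.
P(next = T1 | data) = α_{T1}/Σα = 0.2415.

0.2415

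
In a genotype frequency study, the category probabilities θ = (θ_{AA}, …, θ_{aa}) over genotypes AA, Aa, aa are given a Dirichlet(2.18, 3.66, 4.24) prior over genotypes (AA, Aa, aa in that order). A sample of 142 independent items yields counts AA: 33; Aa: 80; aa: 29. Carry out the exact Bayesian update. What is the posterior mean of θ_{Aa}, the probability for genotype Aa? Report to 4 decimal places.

0.5501

The Dirichlet prior is conjugate to the Multinomial likelihood: each posterior αⱼ = prior αⱼ + observed count nⱼ.
Posterior concentration: (35.18, 83.66, 33.24), total = 152.08.
E[θ_{Aa}|data] = α_{Aa}/Σα = 83.66/152.08 = 0.5501.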